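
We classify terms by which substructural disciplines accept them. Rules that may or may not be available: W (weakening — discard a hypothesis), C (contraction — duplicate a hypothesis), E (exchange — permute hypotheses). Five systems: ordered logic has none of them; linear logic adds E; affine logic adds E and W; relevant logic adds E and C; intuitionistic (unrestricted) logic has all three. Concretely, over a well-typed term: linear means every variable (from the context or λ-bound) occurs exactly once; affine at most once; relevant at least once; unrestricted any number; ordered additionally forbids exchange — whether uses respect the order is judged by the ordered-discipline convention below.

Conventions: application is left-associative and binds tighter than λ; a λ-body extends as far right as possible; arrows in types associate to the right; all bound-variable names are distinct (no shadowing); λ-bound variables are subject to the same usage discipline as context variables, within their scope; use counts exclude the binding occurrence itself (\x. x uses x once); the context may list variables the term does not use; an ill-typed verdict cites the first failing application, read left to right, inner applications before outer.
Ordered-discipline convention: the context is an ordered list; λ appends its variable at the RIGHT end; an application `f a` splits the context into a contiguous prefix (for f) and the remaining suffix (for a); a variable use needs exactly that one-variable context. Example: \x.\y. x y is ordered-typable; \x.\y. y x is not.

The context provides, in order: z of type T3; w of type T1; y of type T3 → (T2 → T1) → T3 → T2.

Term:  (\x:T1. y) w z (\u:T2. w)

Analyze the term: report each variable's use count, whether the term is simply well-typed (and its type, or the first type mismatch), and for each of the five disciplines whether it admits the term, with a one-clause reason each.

counts: z: 1×, w: 2×, y: 1×, x [bound]: 0×, u [bound]: 0×
uses in reading order: y, w, z, w
typing: well-typed — term : T3 → T2
ordered: ✗, w ×2 used more than once (contraction); x, u never used (weakening)
linear: ✗, w ×2 used more than once (contraction); x, u never used (weakening)
affine: ✗, w ×2 used more than once (contraction)
relevant: ✗, x, u never used (weakening)
unrestricted: ✓, typability at T3 → T2 is all that's needed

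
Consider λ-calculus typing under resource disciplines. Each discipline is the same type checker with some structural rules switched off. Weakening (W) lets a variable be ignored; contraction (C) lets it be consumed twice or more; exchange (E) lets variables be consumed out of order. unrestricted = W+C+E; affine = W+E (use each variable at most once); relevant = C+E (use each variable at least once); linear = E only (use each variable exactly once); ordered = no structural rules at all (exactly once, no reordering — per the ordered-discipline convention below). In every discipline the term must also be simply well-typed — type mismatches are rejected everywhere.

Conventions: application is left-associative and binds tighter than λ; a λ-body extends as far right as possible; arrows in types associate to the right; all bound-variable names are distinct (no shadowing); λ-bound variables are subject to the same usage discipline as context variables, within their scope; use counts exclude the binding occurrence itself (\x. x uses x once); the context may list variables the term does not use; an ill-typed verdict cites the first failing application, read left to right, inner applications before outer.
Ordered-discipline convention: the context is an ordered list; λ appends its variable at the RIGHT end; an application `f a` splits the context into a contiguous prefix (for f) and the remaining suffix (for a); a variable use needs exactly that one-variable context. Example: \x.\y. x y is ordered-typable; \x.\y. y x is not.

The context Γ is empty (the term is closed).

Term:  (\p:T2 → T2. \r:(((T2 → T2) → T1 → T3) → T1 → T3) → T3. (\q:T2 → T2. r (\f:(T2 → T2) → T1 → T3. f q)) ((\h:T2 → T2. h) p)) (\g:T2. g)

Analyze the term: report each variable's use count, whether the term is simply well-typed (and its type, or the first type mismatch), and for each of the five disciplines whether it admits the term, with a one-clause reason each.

variable uses: p [bound]=1, r [bound]=1, q [bound]=1, f [bound]=1, h [bound]=1, g [bound]=1
use order (left to right): r, f, q, h, p, g
typing: well-typed — term : ((((T2 → T2) → T1 → T3) → T1 → T3) → T3) → T3
ordered ✗ (use order r, f, q, h, p, g needs exchange)
linear ✓ (p, r, q, f, h, g: one use apiece)
affine ✓ (at most one use each (p, r, q, f, h, g))
relevant ✓ (p, r, q, f, h, g: all used, weakening unneeded)
unrestricted ✓ (simply typable at ((((T2 → T2) → T1 → T3) → T1 → T3) → T3) → T3; W, C, E all held)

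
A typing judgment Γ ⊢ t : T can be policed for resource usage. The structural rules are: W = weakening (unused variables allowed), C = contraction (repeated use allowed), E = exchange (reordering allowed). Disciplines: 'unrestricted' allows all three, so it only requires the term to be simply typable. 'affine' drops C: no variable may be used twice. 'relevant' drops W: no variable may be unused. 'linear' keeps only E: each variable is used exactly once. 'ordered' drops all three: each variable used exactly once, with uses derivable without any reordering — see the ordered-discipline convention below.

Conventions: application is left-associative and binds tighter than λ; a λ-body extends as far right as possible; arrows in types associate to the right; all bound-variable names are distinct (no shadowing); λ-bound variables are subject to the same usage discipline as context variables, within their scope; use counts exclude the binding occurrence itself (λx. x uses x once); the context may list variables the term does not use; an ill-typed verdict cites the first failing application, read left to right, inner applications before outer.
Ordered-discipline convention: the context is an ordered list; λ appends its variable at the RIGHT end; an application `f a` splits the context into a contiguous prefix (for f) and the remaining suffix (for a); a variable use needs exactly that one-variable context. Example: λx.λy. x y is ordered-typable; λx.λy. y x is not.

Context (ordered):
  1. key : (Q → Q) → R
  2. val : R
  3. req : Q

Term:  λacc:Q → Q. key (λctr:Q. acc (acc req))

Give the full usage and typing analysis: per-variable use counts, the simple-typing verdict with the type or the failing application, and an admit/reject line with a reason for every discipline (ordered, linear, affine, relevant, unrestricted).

variable uses: key: 1×; val: 0×; req: 1×; acc (bound): 2×; ctr (bound): 0×
use order (left to right): key, acc, acc, req
typing: well-typed — term : (Q → Q) → R
ordered: ✗ — repeated use of acc ×2; needs weakening: val, ctr unused
linear: ✗ — repeated use of acc ×2; needs weakening: val, ctr unused
affine: ✗ — repeated use of acc ×2
relevant: ✗ — needs weakening: val, ctr unused
unrestricted: ✓ — simply typable at (Q → Q) → R; W, C, E all held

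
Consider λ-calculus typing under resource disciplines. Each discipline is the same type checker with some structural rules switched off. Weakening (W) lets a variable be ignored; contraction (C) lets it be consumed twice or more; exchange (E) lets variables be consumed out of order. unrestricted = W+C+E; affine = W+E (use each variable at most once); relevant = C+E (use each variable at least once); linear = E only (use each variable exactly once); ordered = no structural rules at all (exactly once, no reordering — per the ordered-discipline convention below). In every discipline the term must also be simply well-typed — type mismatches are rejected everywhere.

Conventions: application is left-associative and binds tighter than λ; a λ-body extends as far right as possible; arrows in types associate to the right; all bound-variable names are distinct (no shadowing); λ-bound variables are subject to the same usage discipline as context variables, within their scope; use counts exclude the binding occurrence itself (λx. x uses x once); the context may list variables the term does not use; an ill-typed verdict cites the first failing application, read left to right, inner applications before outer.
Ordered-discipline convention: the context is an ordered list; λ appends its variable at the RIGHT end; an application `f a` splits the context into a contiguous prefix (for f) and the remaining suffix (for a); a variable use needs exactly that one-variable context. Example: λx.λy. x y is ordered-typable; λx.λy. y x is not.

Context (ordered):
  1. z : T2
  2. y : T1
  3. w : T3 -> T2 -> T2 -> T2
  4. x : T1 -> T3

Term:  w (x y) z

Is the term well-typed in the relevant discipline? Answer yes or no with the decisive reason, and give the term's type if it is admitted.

yes — none of z, y, w, x goes unused; term : T2 -> T2
counts: z: 1; y: 1; w: 1; x: 1
left-to-right use order: w, x, y, z
typing: well-typed at T2 -> T2
per-discipline verdicts: ordered ✗ · linear ✓ · affine ✓ · relevant ✓ · unrestricted ✓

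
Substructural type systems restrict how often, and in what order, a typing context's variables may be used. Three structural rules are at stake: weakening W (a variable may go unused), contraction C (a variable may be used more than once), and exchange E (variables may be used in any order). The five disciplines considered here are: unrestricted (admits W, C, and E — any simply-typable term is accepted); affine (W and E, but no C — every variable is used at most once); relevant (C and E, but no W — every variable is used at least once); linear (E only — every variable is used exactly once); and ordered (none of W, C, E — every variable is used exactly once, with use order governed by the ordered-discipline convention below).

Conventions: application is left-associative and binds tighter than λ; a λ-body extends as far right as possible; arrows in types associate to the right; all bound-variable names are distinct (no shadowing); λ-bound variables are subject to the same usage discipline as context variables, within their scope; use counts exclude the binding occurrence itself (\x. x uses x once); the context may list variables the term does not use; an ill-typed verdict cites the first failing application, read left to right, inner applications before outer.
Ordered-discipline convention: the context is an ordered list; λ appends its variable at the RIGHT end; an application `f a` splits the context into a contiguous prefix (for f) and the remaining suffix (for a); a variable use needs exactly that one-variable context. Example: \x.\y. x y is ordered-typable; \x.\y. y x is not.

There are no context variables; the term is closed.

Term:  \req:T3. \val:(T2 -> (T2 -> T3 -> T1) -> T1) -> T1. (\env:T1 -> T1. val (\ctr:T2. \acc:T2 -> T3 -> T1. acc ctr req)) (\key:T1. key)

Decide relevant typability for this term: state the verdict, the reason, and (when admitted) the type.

no — env left unused
usage: req (λ-bound)=1, val (λ-bound)=1, env (λ-bound)=0, ctr (λ-bound)=1, acc (λ-bound)=1, key (λ-bound)=1
order of uses: val, acc, ctr, req, key
typing: well-typed at T3 -> ((T2 -> (T2 -> T3 -> T1) -> T1) -> T1) -> T1
across the five disciplines: ordered ✗; linear ✗; affine ✓; relevant ✗; unrestricted ✓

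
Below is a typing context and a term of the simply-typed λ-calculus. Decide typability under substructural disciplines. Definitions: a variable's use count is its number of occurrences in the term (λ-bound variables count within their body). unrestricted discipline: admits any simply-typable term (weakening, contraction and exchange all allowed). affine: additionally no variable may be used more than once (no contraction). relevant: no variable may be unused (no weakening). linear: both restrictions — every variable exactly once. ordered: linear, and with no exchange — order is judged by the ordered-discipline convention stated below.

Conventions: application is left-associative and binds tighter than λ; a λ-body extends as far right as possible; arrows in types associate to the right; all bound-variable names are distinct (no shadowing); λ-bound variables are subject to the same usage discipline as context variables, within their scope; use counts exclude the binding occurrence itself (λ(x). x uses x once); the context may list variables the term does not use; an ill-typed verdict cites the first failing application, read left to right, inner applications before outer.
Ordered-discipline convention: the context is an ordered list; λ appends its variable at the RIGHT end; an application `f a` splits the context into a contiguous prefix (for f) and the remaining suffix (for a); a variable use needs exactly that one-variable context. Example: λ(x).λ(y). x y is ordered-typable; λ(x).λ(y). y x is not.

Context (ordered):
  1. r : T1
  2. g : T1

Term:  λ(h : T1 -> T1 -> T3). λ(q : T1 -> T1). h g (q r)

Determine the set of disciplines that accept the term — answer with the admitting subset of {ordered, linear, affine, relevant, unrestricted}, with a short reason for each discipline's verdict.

admitted by: linear, affine, relevant, unrestricted
counts: r: 1×, g: 1×, h [bound]: 1×, q [bound]: 1×
left-to-right use order: h, g, q, r
typing: well-typed — term : (T1 -> T1 -> T3) -> (T1 -> T1) -> T3
ordered: ✗, no ordered split (uses run h, g, q, r)
linear: ✓, r, g, h, q: one use apiece
affine: ✓, r, g, h, q: no repeats, contraction unneeded
relevant: ✓, none of r, g, h, q goes unused
unrestricted: ✓, well-typed at (T1 -> T1 -> T3) -> (T1 -> T1) -> T3; no restrictions here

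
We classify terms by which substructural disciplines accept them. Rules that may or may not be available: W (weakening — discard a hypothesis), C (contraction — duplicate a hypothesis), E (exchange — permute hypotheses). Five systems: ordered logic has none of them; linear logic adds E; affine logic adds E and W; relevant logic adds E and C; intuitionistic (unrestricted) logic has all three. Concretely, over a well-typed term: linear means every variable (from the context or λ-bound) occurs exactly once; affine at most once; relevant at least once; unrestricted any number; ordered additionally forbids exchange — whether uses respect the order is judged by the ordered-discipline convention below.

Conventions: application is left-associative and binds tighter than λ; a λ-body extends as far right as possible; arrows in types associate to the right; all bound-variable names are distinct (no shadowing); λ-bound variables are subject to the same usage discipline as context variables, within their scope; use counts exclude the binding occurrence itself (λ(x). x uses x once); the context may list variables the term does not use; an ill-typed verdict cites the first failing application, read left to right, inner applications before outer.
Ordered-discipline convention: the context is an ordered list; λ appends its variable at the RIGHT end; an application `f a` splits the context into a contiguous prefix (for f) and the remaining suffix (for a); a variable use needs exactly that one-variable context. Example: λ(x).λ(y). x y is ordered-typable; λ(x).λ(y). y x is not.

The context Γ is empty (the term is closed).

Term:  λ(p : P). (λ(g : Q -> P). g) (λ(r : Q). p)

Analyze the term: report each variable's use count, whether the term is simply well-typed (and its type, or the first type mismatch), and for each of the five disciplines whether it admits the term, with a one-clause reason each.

use counts: p (λ-bound): 1; g (λ-bound): 1; r (λ-bound): 0
order of uses: g, p
typing: well-typed — term : P -> Q -> P
ordered ✗ (r never used (weakening))
linear ✗ (r never used (weakening))
affine ✓ (none of p, g, r used more than once)
relevant ✗ (r never used (weakening))
unrestricted ✓ (simply typable at P -> Q -> P; W, C, E all held)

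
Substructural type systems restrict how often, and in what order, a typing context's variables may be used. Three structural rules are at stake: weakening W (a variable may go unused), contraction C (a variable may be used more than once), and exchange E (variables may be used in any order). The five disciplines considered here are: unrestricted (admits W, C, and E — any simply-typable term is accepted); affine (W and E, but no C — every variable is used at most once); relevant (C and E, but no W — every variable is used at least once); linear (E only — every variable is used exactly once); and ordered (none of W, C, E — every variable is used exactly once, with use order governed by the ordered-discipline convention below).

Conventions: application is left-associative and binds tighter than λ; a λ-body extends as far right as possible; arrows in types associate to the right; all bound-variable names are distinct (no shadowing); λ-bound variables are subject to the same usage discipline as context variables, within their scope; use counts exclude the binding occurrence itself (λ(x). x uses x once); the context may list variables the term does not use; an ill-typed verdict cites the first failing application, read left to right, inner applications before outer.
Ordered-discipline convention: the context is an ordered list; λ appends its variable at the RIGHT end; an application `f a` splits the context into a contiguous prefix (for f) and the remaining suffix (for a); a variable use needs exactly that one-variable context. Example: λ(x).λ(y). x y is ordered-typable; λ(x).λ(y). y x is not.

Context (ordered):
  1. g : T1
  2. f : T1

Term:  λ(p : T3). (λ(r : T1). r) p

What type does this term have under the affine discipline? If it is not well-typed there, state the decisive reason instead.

not well-typed under affine — not simply typable
use counts: g=0, f=0, p (bound)=1, r (bound)=1
use order (left to right): r, p
typing: ill-typed: argument of type T3 where T1 is required
per-discipline verdicts: ordered ✗; linear ✗; affine ✗; relevant ✗; unrestricted ✗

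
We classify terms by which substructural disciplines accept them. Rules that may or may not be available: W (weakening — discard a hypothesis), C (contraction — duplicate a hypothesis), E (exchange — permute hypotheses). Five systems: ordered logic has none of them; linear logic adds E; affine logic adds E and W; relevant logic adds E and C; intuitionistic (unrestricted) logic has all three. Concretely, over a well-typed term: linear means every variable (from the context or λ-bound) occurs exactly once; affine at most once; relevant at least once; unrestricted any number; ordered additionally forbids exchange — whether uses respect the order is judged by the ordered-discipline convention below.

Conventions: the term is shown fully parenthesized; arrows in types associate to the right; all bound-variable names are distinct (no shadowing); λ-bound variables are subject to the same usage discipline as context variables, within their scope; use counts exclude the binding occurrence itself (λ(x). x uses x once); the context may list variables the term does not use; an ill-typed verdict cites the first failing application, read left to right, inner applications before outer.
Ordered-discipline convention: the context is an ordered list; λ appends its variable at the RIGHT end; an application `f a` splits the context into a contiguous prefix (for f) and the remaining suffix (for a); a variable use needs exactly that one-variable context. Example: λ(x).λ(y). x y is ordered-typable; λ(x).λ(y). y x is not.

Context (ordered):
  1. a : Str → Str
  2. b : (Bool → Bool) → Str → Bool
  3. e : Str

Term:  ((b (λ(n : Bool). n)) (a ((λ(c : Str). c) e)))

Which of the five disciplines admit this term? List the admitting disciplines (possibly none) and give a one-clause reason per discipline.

admitted in: linear, affine, relevant, unrestricted
usage: a ×1; b ×1; e ×1; n [bound] ×1; c [bound] ×1
order of uses: b, n, a, c, e
typing: well-typed — term : Bool
ordered: ✗, no contiguous prefix/suffix split fits b, n, a, c, e
linear: ✓, single use per variable (a, b, e, n, c)
affine: ✓, at most one use each (a, b, e, n, c)
relevant: ✓, a, b, e, n, c: all used, weakening unneeded
unrestricted: ✓, well-typed at Bool; no restrictions here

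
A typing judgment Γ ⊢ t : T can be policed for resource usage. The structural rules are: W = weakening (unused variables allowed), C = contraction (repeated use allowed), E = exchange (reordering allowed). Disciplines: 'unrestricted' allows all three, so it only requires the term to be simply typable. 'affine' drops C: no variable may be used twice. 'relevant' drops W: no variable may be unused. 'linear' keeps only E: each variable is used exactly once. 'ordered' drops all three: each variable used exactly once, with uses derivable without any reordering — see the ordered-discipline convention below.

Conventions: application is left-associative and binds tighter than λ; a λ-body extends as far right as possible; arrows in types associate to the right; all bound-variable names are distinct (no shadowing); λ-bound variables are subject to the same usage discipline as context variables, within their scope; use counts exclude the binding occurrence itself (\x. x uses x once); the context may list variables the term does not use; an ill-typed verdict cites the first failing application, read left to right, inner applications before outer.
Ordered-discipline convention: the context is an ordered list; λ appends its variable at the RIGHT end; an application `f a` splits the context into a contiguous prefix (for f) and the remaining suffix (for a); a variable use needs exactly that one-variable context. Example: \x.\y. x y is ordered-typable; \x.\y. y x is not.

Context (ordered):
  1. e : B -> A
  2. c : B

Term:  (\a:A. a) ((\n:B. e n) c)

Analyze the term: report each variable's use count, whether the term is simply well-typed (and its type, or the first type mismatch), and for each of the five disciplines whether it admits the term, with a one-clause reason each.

variable uses: e: 1×, c: 1×, a [bound]: 1×, n [bound]: 1×
order of uses: a, e, n, c
typing: ✓ — A
ordered ✓ (single-use (e, c, a, n), ordered derivation ok)
linear ✓ (each of e, c, a, n used exactly once)
affine ✓ (no duplicate uses among e, c, a, n)
relevant ✓ (every one of e, c, a, n appears)
unrestricted ✓ (type-checks (A) and nothing is barred)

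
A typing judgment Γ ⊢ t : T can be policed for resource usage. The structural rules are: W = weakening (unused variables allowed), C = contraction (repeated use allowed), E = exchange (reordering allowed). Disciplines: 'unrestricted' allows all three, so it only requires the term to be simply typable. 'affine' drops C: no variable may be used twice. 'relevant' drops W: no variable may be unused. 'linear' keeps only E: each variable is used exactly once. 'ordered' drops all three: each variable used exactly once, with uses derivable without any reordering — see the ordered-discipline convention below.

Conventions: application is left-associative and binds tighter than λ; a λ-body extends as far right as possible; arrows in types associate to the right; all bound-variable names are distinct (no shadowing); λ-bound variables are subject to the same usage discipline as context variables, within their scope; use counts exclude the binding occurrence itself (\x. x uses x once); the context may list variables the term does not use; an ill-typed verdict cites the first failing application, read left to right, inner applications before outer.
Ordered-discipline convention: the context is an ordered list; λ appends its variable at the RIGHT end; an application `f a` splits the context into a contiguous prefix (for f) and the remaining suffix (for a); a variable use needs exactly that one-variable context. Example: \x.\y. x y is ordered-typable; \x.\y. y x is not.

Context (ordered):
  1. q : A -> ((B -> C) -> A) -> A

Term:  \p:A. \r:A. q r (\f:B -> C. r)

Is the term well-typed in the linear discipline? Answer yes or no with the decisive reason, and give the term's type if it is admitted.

no — uses contraction: r ×2; p, f left unused
use counts: q=1, p (bound)=0, r (bound)=2, f (bound)=0
use order (left to right): q, r, r
typing: well-typed at A -> A -> A
all disciplines: ordered ✗, linear ✗, affine ✗, relevant ✗, unrestricted ✓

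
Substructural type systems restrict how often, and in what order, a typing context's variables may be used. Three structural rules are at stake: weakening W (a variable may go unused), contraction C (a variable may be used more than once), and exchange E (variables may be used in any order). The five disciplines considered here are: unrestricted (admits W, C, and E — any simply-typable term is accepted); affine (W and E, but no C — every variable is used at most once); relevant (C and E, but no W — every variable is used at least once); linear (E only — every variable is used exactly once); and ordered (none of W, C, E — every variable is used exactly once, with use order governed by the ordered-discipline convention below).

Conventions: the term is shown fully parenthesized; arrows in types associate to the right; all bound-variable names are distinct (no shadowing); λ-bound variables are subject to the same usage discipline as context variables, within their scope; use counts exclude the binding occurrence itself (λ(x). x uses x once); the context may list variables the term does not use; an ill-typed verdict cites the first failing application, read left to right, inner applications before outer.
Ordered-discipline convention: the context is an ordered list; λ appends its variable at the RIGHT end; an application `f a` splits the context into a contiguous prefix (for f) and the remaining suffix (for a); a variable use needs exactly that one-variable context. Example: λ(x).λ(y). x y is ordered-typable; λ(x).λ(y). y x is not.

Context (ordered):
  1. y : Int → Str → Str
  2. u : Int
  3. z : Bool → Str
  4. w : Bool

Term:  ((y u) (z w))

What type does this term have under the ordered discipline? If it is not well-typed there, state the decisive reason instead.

term : Str
counts: y: 1; u: 1; z: 1; w: 1
left-to-right use order: y, u, z, w
typing: well-typed — term : Str
summary: ordered ✓; linear ✓; affine ✓; relevant ✓; unrestricted ✓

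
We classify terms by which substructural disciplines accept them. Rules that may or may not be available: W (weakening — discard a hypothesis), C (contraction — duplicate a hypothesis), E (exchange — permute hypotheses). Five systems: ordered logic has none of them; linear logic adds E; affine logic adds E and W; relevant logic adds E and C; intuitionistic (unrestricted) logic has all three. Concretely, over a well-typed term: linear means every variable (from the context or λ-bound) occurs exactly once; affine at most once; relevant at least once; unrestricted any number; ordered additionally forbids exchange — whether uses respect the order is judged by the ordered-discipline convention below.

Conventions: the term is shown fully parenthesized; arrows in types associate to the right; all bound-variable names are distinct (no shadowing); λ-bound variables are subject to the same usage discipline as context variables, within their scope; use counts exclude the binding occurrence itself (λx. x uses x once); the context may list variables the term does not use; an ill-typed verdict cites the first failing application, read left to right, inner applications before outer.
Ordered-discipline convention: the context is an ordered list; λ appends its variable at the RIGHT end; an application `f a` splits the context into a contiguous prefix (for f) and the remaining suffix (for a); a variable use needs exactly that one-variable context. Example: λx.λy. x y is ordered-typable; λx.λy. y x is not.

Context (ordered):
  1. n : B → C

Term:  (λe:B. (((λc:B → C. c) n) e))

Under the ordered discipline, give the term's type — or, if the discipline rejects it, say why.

term : B → C
counts: n: 1, e (bound): 1, c (bound): 1
use order (left to right): c, n, e
typing: the term checks, with type B → C
across the five disciplines: ordered ✓ | linear ✓ | affine ✓ | relevant ✓ | unrestricted ✓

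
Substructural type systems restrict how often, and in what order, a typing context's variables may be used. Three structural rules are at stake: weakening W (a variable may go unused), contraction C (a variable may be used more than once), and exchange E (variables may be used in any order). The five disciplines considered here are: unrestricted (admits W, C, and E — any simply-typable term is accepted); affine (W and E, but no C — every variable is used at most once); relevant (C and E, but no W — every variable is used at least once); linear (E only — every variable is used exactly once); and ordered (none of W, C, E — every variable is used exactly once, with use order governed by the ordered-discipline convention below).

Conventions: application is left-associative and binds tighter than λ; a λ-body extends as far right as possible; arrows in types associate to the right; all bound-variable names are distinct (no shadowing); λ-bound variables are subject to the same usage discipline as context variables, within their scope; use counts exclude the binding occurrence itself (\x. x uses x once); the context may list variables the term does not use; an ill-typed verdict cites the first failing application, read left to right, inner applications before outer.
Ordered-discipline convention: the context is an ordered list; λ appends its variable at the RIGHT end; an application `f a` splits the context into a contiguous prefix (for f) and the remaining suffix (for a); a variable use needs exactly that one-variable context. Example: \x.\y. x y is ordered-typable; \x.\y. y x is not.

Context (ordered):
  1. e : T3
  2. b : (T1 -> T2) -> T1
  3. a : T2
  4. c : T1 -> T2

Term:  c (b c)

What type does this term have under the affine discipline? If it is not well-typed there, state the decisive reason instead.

not well-typed under affine — needs contraction — c ×2
usage: e=0, b=1, a=0, c=2
order of uses: c, b, c
typing: well-typed at T2
across the five disciplines: ordered ✗ | linear ✗ | affine ✗ | relevant ✗ | unrestricted ✓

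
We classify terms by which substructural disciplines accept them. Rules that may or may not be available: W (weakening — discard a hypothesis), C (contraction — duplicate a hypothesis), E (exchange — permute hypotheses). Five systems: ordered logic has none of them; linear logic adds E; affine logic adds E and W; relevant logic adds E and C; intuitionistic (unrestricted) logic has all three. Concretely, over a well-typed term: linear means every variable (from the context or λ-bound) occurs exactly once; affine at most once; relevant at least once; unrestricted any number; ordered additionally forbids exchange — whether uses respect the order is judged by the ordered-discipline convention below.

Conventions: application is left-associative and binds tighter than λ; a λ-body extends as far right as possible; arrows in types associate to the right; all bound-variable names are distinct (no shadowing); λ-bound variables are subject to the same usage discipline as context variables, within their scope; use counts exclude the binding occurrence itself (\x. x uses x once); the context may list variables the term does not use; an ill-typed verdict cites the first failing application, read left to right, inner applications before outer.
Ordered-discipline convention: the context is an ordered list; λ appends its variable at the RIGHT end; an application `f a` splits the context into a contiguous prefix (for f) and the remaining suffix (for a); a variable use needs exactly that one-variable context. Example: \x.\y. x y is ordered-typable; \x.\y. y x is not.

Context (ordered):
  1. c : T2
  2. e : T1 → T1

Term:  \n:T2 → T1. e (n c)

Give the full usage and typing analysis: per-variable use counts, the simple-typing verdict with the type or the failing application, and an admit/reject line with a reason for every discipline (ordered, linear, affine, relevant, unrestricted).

use counts: c ×1; e ×1; n (λ-bound) ×1
uses in reading order: e, n, c
typing: ✓ — (T2 → T1) → T1
ordered: ✗ — no ordered split (uses run e, n, c)
linear: ✓ — exactly-once usage across c, e, n
affine: ✓ — c, e, n: no repeats, contraction unneeded
relevant: ✓ — c, e, n: all used, weakening unneeded
unrestricted: ✓ — typability at (T2 → T1) → T1 is all that's needed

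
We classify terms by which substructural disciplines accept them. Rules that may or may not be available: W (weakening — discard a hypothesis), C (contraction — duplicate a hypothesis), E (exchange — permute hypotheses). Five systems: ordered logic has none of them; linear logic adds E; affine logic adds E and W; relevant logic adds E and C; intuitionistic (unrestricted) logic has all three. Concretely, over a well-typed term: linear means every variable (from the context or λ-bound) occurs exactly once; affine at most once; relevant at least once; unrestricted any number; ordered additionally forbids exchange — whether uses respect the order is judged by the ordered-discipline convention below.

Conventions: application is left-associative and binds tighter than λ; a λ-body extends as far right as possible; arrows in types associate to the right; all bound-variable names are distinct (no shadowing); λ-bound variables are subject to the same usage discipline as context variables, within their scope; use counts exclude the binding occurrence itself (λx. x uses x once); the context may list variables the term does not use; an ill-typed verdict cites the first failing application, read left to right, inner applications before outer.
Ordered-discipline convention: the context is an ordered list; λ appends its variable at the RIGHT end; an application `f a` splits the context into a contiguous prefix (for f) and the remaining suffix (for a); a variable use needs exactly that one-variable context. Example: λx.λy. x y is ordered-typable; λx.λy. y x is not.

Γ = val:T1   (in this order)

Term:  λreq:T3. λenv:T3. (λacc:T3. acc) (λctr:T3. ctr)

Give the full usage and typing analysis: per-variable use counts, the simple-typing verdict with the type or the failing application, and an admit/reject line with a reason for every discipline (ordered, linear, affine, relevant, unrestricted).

counts: val ×0, req (λ-bound) ×0, env (λ-bound) ×0, acc (λ-bound) ×1, ctr (λ-bound) ×1
left-to-right use order: acc, ctr
typing: ill-typed: an argument T3 → T3 mismatches the expected T3
ordered ✗ (not simply typable)
linear ✗ (fails simple typing)
affine ✗ (a type mismatch blocks all five)
relevant ✗ (the type mismatch rejects it)
unrestricted ✗ (not simply typable)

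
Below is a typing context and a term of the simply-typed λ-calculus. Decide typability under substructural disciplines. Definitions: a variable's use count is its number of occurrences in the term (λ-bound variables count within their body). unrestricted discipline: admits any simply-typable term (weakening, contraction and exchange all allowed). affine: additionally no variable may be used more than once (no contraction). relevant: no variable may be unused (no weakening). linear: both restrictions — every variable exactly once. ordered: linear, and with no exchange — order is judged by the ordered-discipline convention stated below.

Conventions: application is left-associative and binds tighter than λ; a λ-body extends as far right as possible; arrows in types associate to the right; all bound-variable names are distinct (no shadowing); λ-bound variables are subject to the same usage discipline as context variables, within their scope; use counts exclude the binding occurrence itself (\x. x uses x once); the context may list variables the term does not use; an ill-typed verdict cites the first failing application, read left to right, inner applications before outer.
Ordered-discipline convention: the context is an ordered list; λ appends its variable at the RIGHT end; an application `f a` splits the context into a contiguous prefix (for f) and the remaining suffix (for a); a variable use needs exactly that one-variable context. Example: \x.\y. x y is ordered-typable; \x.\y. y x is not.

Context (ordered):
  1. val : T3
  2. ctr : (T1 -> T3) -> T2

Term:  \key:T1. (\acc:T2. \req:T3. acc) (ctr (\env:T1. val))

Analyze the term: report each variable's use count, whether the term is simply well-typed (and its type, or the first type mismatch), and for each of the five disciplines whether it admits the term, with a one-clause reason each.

use counts: val: 1, ctr: 1, key (bound): 0, acc (bound): 1, req (bound): 0, env (bound): 0
uses in reading order: acc, ctr, val
typing: well-typed at T1 -> T3 -> T2
ordered: ✗, key, req, env left unused
linear: ✗, key, req, env left unused
affine: ✓, no duplicate uses among val, ctr, key, acc, req, env
relevant: ✗, key, req, env left unused
unrestricted: ✓, simply typable at T1 -> T3 -> T2; W, C, E all held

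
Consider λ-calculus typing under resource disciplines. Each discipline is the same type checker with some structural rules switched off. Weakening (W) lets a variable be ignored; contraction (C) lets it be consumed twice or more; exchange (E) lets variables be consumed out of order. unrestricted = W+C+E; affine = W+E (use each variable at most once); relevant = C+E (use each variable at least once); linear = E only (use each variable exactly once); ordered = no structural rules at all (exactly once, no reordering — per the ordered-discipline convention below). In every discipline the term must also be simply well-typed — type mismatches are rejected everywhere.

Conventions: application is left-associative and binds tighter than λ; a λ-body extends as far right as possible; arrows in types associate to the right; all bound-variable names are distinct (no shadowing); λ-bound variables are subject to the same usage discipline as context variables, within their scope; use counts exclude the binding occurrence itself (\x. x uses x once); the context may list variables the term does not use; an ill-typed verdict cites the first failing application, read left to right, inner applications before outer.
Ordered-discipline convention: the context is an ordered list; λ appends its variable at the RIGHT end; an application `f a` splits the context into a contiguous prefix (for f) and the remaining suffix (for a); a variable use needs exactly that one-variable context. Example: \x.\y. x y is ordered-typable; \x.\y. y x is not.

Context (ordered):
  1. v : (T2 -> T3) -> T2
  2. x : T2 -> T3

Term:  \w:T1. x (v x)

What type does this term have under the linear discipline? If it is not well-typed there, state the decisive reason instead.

not well-typed under linear — needs contraction — x ×2; w left unused
counts: v: 1, x: 2, w (bound): 0
uses in reading order: x, v, x
typing: ✓ — T1 -> T3
per-discipline verdicts: ordered ✗ · linear ✗ · affine ✗ · relevant ✗ · unrestricted ✓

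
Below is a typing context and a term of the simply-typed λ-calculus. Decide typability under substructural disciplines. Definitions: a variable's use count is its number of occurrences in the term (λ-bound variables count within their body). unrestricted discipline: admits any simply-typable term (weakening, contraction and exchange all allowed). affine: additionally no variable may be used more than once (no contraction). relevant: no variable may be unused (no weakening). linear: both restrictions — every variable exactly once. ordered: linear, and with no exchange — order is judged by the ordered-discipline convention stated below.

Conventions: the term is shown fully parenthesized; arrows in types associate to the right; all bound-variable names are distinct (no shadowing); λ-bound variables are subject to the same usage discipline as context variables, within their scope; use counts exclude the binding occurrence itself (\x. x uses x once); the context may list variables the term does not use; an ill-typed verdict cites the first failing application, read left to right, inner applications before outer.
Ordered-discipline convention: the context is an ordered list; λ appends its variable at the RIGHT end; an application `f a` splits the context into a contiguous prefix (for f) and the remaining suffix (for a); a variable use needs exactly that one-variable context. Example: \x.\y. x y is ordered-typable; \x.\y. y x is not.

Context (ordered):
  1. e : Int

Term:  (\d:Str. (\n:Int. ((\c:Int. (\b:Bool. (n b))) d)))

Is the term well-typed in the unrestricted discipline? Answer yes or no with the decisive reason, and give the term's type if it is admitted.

no — fails simple typing
variable uses: e: 0; d [bound]: 1; n [bound]: 1; c [bound]: 0; b [bound]: 1
use order (left to right): n, b, d
typing: ill-typed: non-function type Int applied to an argument
all disciplines: ordered ✗, linear ✗, affine ✗, relevant ✗, unrestricted ✗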